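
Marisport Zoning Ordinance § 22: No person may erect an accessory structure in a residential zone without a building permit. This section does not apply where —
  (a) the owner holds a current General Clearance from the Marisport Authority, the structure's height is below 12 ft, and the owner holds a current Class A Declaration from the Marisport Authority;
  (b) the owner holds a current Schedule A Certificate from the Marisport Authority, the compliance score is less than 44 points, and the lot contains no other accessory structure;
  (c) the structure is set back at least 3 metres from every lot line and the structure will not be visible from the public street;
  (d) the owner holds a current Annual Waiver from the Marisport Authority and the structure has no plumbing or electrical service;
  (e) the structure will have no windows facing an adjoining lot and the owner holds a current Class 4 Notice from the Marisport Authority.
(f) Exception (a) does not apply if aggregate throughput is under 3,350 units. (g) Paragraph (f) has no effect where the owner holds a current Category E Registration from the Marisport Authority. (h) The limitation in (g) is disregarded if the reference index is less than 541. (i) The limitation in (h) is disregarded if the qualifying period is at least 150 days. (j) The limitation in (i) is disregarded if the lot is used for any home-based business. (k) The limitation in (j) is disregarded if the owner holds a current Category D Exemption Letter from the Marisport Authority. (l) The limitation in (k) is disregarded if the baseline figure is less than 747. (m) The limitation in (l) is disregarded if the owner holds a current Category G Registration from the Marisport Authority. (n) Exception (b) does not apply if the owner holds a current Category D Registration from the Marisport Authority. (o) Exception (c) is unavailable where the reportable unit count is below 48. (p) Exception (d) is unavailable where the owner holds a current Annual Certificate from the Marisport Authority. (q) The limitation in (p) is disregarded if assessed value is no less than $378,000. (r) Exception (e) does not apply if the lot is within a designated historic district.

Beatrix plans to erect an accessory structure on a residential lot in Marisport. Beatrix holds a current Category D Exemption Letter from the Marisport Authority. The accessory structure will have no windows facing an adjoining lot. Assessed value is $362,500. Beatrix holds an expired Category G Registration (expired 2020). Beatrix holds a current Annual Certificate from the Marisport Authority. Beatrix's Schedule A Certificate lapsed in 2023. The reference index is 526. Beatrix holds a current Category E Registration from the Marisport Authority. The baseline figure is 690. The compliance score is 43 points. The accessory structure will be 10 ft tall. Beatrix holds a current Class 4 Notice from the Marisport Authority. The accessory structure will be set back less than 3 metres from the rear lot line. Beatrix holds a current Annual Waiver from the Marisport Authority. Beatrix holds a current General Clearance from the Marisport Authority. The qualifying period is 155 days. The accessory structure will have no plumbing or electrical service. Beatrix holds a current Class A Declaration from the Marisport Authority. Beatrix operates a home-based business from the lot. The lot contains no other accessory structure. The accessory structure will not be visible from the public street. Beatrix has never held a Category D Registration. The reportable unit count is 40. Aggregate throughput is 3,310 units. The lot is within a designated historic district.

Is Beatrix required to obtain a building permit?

Exception (a)'s conditions are all satisfied: a current General Clearance is held; the structure's height is 10 ft, below the 12 ft limit; a current Class A Declaration is held. But applying paragraphs (f)–(m): (f) operates against (a): aggregate throughput is 3,310 units, under the 3,350 units limit. (g) applies (a current Category E Registration is held), but is overridden by (h): (h) operates against (g): the reference index is 526, less than the 541 limit. (i) would limit (h) — the qualifying period is 155 days, meeting the 150 days threshold — but (j) sets (i) aside: (j) is engaged — a home-based business operates on the lot. (k) would limit (j) — a current Category D Exemption Letter is held — but (l) sets (k) aside: (l) operates against (k): the baseline figure is 690, less than the 747 limit. (m) is inapplicable (no current Category G Registration is held), so (l) stands. So (a) is unavailable.
Exception (b) does not apply: no current Schedule A Certificate is held.
Exception (c) requires that the structure is set back at least 3 metres from every lot line; but the rear setback is under 3 m, so (c) is unavailable.
Exception (d): a current Annual Waiver is held; there is no plumbing or electrical service — every condition holds. However, paragraphs (p)–(q) must be considered: (p) operates against (d): a current Annual Certificate is held. (q), which would lift (p), does not operate here — assessed value is $362,500, short of $378,000. (d) is therefore removed.
Exception (e): no windows face an adjoining lot; a current Class 4 Notice is held — every condition holds. Turning to paragraph (r): (r) operates against (e): the lot is in a historic district. So (e) is unavailable.
None of the exceptions is available; § 22 applies in full.

Yes — Beatrix must obtain a building permit.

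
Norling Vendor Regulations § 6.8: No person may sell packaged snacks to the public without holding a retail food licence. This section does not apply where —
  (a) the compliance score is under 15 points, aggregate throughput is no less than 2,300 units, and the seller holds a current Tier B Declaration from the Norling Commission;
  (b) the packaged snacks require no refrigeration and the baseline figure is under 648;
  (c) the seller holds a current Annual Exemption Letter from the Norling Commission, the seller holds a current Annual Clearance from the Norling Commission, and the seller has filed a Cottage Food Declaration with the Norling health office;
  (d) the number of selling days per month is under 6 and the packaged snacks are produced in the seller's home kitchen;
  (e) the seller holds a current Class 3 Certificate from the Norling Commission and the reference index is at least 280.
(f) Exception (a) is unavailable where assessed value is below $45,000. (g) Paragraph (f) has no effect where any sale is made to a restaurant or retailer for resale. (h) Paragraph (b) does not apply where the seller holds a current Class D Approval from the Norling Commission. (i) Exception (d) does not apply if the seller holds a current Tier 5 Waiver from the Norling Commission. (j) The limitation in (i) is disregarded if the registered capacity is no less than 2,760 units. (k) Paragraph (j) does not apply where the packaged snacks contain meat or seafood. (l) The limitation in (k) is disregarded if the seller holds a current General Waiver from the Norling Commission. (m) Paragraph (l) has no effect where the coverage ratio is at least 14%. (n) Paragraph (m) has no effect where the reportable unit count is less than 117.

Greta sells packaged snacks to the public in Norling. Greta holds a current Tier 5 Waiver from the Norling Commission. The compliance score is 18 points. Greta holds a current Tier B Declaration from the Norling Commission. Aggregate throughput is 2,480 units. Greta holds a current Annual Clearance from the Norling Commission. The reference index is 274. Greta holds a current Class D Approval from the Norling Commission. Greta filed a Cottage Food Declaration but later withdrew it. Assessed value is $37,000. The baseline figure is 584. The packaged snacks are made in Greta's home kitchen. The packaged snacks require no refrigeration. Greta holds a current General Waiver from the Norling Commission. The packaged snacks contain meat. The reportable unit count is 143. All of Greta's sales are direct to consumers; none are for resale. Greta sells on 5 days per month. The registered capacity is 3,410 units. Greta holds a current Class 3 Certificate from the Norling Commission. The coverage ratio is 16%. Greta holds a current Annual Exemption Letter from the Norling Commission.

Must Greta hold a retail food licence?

Exception (a) fails — the compliance score is 18 points, not under 15 points.
Exception (b)'s conditions are all satisfied: the packaged snacks are shelf-stable; the baseline figure is 584, under the 648 limit. But: (h) is triggered — a current Class D Approval is held. (b) is therefore removed.
Exception (c) requires that the seller has filed a Cottage Food Declaration with the Norling health office; but the Cottage Food Declaration was withdrawn, so (c) is unavailable.
Exception (d)'s conditions are all satisfied: the number of selling days per month is 5, under the 6 limit; the packaged snacks are home-kitchen produced. However, paragraphs (i)–(n) must be considered: (i) operates against (d): a current Tier 5 Waiver is held. (j) would limit (i) — the registered capacity is 3,410 units, meeting the 2,760 units threshold — but (k) sets (j) aside: (k) operates against (j): the packaged snacks contain meat. (l) operates (a current General Waiver is held), but is set aside by (m): (m) operates — the coverage ratio is 16%, meeting the 14% threshold. (n), which would lift (m), is not engaged — the reportable unit count is 143, not less than 117. Exception (d) does not apply.
Exception (e) requires that the reference index is at least 280; but the reference index is 274, short of 280, so (e) is unavailable.
No exception is made out. Greta falls within the general rule.

Yes — Greta must hold a retail food licence.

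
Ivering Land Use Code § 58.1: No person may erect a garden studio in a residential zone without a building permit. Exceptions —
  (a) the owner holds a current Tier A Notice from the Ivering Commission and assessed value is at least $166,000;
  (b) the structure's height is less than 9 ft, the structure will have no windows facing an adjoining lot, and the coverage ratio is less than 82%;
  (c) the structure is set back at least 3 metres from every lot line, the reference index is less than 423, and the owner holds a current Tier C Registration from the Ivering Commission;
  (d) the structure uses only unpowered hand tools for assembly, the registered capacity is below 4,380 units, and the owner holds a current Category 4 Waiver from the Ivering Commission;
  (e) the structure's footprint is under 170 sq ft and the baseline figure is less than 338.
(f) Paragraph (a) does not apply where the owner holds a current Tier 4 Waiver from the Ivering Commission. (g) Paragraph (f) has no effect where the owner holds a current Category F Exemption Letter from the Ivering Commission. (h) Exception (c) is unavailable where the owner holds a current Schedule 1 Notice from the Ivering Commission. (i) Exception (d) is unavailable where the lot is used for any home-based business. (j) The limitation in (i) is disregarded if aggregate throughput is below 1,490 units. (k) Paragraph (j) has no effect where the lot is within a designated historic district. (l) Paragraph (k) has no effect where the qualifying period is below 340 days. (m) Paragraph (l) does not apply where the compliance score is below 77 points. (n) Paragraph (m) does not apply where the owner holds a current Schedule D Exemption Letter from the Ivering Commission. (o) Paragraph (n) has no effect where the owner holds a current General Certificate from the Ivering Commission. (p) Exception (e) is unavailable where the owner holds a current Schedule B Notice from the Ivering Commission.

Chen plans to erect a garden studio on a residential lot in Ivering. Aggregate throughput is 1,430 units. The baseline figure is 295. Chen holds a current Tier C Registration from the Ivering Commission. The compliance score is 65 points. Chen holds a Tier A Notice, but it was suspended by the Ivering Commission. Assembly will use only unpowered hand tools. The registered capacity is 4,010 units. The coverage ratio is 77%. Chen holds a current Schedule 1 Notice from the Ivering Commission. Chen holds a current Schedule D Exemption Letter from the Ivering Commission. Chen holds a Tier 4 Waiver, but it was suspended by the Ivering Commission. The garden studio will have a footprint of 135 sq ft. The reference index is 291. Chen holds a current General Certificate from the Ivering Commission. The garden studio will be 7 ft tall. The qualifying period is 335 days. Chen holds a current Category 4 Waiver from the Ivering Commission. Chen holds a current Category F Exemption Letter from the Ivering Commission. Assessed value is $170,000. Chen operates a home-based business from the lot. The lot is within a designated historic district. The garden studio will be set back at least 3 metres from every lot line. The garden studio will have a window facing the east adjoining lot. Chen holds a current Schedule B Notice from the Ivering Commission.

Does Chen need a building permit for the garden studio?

Yes — Chen must obtain a building permit.

Exception (a) does not apply: no current Tier A Notice is held.
Exception (b) requires that the structure will have no windows facing an adjoining lot; but a window faces an adjoining lot, so (b) is unavailable.
All of (c)'s requirements are met (the setback is at least 3 m on every side; the reference index is 291, less than the 423 limit; a current Tier C Registration is held). Turning to paragraph (h): (h) operates against (c): a current Schedule 1 Notice is held. Exception (c) does not apply.
Exception (d): assembly uses only hand tools; the registered capacity is 4,010 units, below the 4,380 units limit; a current Category 4 Waiver is held — every condition holds. However, paragraphs (i)–(o) must be considered: (i) is engaged — a home-based business operates on the lot. (j) applies (aggregate throughput is 1,430 units, below the 1,490 units limit), but is displaced by (k): (k) operates against (j): the lot is in a historic district. (l) would limit (k) — the qualifying period is 335 days, below the 340 days limit — but (m) sets (l) aside: (m) operates against (l): the compliance score is 65 points, below the 77 points limit. (n) would limit (m) — a current Schedule D Exemption Letter is held — but (o) sets (n) aside: (o) is triggered — a current General Certificate is held. Exception (d) does not apply.
Exception (e)'s conditions are all satisfied: the structure's footprint is 135 sq ft, under the 170 sq ft limit; the baseline figure is 295, less than the 338 limit. Turning to paragraph (p): (p) operates — a current Schedule B Notice is held. Exception (e) does not apply.
No exception applies. The general rule governs.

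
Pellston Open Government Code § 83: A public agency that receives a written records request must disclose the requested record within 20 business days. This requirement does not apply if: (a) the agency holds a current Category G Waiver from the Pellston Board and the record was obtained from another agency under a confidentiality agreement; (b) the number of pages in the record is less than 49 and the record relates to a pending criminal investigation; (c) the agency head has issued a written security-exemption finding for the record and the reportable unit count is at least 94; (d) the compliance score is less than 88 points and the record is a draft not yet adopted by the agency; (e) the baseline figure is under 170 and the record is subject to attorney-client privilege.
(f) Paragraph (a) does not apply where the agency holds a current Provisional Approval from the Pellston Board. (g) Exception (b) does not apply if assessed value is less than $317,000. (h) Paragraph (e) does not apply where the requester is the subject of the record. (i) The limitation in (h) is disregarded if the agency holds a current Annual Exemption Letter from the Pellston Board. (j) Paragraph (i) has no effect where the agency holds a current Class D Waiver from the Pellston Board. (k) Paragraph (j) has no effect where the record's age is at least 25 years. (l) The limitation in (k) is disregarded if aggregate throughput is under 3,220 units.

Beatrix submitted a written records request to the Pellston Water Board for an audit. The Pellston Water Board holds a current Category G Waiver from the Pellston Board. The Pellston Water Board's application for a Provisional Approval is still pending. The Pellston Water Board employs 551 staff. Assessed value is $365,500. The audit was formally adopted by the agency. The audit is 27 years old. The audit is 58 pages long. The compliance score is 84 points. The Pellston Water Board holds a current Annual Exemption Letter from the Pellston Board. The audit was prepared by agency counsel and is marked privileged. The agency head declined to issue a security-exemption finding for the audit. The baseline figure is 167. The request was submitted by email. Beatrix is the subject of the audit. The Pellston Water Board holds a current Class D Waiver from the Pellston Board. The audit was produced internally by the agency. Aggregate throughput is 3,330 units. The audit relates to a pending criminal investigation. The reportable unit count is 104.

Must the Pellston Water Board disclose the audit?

No — exception (e) applies; the Pellston Water Board is not required to disclose the audit.

Exception (a) fails — the audit was produced internally.
Exception (b) does not apply: the number of pages in the record is 58, not less than 49.
Exception (c) fails — the agency head declined to issue a security-exemption finding.
Exception (d) requires that the record is a draft not yet adopted by the agency; but the audit has been formally adopted, so (d) is unavailable.
Exception (e)'s conditions are all satisfied: the baseline figure is 167, under the 170 limit; the audit is privileged. Considering the limiting provisions: (h) applies (Beatrix is the subject of the audit), but is overridden by (i): (i) operates against (h): a current Annual Exemption Letter is held. (j) would limit (i) — a current Class D Waiver is held — but (k) sets (j) aside: (k) operates against (j): the record's age is 27 years, meeting the 25 years threshold. (l) is inapplicable (aggregate throughput is 3,330 units, not under 3,220 units), so (k) stands. (e) remains available.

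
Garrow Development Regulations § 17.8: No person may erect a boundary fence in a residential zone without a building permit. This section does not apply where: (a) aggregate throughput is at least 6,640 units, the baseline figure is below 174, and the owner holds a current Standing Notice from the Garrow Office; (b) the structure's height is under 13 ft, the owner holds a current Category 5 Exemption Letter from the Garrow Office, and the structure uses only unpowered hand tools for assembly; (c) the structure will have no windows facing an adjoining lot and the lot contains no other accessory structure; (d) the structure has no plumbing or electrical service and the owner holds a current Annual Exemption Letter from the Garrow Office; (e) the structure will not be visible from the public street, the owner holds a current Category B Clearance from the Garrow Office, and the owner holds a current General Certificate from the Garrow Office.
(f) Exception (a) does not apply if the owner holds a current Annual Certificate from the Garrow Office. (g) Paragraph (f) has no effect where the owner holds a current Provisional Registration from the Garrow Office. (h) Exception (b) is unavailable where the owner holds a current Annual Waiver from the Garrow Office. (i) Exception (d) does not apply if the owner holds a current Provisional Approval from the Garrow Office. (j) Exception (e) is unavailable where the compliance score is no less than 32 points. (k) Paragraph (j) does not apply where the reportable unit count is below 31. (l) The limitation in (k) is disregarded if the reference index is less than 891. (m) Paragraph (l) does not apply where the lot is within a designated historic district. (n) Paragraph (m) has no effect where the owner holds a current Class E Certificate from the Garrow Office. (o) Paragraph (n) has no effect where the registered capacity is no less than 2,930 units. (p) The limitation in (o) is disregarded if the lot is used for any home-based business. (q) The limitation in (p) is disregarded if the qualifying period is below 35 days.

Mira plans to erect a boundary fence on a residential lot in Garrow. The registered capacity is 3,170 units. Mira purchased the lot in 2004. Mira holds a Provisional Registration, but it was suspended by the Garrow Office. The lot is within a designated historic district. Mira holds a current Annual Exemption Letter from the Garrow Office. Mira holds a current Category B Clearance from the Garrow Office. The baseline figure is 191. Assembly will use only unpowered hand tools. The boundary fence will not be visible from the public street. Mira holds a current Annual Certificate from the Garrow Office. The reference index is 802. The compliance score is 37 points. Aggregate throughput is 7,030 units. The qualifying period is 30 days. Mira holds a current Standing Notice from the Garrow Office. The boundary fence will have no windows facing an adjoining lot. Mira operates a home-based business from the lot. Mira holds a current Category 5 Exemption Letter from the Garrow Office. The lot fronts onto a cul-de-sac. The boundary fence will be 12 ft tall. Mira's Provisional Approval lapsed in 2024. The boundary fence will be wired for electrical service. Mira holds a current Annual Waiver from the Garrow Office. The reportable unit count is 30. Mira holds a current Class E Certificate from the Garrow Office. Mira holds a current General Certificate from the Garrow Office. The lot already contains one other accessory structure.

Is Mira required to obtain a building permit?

Exception (a) fails — the baseline figure is 191, not below 174.
Exception (b): the structure's height is 12 ft, under the 13 ft limit; a current Category 5 Exemption Letter is held; assembly uses only hand tools — every condition holds. Turning to paragraph (h): (h) is engaged — a current Annual Waiver is held. So (b) is unavailable.
Exception (c) does not apply: the lot already has another accessory structure.
Exception (d) does not apply: electrical service is planned.
All of (e)'s requirements are met (the structure will not be visible from the street; a current Category B Clearance is held; a current General Certificate is held). Under paragraphs (j)–(q): (j) would limit (e) — the compliance score is 37 points, meeting the 32 points threshold — but (k) sets (j) aside: (k) operates against (j): the reportable unit count is 30, below the 31 limit. (l) operates (the reference index is 802, less than the 891 limit), but is overridden by (m): (m) applies — the lot is in a historic district. (n) is engaged (a current Class E Certificate is held), but is set aside by (o): (o) is triggered — the registered capacity is 3,170 units, meeting the 2,930 units threshold. (p) would limit (o) — a home-based business operates on the lot — but (q) sets (p) aside: (q) operates against (p): the qualifying period is 30 days, below the 35 days limit. (e) remains available.

No — exception (e) applies; Mira does not need a building permit.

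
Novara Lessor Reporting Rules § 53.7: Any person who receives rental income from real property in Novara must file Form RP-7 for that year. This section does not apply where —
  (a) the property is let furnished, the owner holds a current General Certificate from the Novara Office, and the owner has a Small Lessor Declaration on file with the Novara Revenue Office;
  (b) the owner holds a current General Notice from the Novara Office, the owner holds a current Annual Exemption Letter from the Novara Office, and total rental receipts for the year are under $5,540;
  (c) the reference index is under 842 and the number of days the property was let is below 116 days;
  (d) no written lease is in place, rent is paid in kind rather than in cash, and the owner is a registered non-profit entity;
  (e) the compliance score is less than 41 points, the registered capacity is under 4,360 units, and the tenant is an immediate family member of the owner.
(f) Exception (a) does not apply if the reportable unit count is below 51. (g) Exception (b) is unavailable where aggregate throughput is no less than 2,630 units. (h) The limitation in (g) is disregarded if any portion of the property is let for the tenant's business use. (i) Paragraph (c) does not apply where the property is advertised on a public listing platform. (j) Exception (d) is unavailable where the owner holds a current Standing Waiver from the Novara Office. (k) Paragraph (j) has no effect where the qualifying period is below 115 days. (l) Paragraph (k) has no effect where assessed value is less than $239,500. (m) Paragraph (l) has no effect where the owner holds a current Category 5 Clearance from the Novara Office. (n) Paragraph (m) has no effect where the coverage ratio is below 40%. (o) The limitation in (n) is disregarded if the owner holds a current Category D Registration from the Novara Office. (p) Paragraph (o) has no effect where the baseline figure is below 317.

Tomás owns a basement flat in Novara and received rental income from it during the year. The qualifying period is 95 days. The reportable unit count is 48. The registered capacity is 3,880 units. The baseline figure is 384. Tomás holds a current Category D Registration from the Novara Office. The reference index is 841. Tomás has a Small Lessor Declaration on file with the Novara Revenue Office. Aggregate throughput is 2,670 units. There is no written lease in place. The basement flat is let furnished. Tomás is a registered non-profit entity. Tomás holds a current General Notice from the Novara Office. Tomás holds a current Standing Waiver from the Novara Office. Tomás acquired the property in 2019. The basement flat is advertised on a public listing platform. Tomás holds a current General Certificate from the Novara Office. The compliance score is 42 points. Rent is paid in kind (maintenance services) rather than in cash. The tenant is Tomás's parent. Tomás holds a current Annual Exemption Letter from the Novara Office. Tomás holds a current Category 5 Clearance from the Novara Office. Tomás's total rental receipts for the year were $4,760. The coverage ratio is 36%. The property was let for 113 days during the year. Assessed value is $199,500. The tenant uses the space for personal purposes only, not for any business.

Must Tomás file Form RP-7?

Exception (a) is satisfied on its face — the property is let furnished; a current General Certificate is held; a Small Lessor Declaration is on file. But: (f) is triggered — the reportable unit count is 48, below the 51 limit. (a) is therefore removed.
Exception (b): a current General Notice is held; a current Annual Exemption Letter is held; total rental receipts for the year are $4,760, under the $5,540 limit — every condition holds. However, paragraphs (g)–(h) must be considered: (g) is engaged — aggregate throughput is 2,670 units, meeting the 2,630 units threshold. (h), which would lift (g), is not engaged — the space is used for personal purposes only. (b) is therefore removed.
Exception (c): the reference index is 841, under the 842 limit; the number of days the property was let is 113 days, below the 116 days limit — every condition holds. However, paragraph (i) must be considered: (i) applies — the property is publicly advertised. (c) is therefore removed.
Exception (d) is satisfied on its face — there is no written lease; rent is paid in kind; Tomás is a registered non-profit. Applying paragraphs (j)–(p): (j) is triggered (a current Standing Waiver is held), but is itself disapplied by (k): (k) operates — the qualifying period is 95 days, below the 115 days limit. (l) would limit (k) — assessed value is $199,500, less than the $239,500 limit — but (m) sets (l) aside: (m) is engaged — a current Category 5 Clearance is held. (n) would limit (m) — the coverage ratio is 36%, below the 40% limit — but (o) sets (n) aside: (o) operates against (n): a current Category D Registration is held. (p), which would lift (o), is inapplicable — the baseline figure is 384, not below 317. Exception (d) stands.
Exception (e) does not apply: the compliance score is 42 points, not less than 41 points.

No — exception (d) applies; Tomás is not required to file Form RP-7.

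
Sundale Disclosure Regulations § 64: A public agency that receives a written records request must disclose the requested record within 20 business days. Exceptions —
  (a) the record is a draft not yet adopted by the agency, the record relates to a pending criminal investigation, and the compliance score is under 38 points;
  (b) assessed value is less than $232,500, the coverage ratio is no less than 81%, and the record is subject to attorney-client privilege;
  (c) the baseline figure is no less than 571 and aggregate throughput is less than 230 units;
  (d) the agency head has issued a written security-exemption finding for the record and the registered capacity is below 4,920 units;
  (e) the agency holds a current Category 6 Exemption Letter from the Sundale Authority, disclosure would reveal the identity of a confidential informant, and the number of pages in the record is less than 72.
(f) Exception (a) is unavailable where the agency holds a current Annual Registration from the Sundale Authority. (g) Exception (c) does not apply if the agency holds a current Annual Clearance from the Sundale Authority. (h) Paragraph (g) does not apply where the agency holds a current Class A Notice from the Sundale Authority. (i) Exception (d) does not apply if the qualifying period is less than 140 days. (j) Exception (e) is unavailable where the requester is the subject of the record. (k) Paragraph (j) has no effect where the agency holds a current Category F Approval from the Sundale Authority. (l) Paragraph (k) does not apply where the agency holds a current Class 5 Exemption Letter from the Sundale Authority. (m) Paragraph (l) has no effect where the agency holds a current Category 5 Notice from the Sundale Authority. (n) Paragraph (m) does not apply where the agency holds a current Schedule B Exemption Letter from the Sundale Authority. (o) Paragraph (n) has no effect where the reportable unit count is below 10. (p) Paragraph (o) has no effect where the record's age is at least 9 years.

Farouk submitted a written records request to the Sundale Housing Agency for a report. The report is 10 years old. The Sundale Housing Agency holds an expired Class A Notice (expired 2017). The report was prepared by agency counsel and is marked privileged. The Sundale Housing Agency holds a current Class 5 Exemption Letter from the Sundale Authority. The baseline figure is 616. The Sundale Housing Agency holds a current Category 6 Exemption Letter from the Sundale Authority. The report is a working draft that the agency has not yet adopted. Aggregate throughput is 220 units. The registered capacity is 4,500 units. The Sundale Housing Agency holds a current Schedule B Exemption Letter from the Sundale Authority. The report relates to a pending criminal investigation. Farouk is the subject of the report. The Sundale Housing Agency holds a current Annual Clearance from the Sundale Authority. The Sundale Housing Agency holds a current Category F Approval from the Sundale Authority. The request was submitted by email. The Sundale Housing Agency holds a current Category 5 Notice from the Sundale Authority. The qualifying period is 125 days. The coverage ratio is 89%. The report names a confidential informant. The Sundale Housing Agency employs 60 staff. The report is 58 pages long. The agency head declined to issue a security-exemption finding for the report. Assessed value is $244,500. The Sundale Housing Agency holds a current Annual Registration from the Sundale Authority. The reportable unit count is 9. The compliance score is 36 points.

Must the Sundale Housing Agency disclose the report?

Exception (a)'s conditions are all satisfied: the report is an unadopted draft; the report relates to a pending investigation; the compliance score is 36 points, under the 38 points limit. However, paragraph (f) must be considered: (f) is triggered — a current Annual Registration is held. So (a) is unavailable.
Exception (b) requires that assessed value is less than $232,500; but assessed value is $244,500, not less than $232,500, so (b) is unavailable.
All of (c)'s requirements are met (the baseline figure is 616, meeting the 571 threshold; aggregate throughput is 220 units, less than the 230 units limit). Turning to paragraphs (g)–(h): (g) applies — a current Annual Clearance is held. (h), which would lift (g), is not engaged — the Class A Notice is not current. So (c) is unavailable.
Exception (d) does not apply: the agency head declined to issue a security-exemption finding.
Exception (e) is satisfied on its face — a current Category 6 Exemption Letter is held; the report names a confidential informant; the number of pages in the record is 58, less than the 72 limit. Turning to paragraphs (j)–(p): (j) operates against (e): Farouk is the subject of the report. (k) would limit (j) — a current Category F Approval is held — but (l) sets (k) aside: (l) applies — a current Class 5 Exemption Letter is held. (m) operates (a current Category 5 Notice is held), but yields to (n): (n) operates against (m): a current Schedule B Exemption Letter is held. (o) operates (the reportable unit count is 9, below the 10 limit), but yields to (p): (p) operates against (o): the record's age is 10 years, meeting the 9 years threshold. (e) is therefore removed.
Every exception is unavailable, so the rule governs.

Yes — the Sundale Housing Agency must disclose the report.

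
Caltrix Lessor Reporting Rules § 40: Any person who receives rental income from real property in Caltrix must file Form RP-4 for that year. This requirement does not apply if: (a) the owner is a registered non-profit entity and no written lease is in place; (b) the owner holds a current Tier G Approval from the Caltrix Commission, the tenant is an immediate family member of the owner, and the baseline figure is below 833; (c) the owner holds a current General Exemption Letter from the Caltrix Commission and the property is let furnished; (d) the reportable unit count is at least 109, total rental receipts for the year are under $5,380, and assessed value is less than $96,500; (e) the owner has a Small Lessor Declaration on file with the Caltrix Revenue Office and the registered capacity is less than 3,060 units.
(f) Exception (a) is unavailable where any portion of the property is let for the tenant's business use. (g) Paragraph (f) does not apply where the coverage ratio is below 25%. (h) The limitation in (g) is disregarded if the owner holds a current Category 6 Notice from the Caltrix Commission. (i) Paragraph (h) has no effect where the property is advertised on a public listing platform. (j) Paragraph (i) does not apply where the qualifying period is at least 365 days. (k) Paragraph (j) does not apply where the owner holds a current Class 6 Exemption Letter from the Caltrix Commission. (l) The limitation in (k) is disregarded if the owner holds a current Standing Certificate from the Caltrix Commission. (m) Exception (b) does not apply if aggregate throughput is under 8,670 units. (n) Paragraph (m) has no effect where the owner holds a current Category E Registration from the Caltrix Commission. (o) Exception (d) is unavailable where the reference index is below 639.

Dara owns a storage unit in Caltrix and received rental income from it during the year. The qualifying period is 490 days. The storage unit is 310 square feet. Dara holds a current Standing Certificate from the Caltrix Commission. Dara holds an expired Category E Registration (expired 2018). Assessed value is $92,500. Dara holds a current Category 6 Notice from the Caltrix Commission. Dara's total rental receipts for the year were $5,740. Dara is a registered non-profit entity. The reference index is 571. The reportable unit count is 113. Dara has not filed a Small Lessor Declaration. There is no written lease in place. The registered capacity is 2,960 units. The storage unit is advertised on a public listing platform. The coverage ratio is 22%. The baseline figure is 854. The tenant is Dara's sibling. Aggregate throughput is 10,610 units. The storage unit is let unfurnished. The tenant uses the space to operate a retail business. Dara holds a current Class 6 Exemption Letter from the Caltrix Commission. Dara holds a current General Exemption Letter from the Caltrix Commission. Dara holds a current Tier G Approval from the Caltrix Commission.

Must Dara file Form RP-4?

All of (a)'s requirements are met (Dara is a registered non-profit; there is no written lease). But applying paragraphs (f)–(l): (f) operates against (a): the space is let for business use. (g) applies (the coverage ratio is 22%, below the 25% limit), but is set aside by (h): (h) operates — a current Category 6 Notice is held. (i) would limit (h) — the property is publicly advertised — but (j) sets (i) aside: (j) operates against (i): the qualifying period is 490 days, meeting the 365 days threshold. (k) operates (a current Class 6 Exemption Letter is held), but yields to (l): (l) operates — a current Standing Certificate is held. Exception (a) does not apply.
Exception (b) requires that the baseline figure is below 833; but the baseline figure is 854, not below 833, so (b) is unavailable.
Exception (c) requires that the property is let furnished; but the property is let unfurnished, so (c) is unavailable.
Exception (d) does not apply: total rental receipts for the year are $5,740, not under $5,380.
Exception (e) does not apply: no Small Lessor Declaration is on file.
No exception applies. The general rule governs.

Yes — Dara must file Form RP-4.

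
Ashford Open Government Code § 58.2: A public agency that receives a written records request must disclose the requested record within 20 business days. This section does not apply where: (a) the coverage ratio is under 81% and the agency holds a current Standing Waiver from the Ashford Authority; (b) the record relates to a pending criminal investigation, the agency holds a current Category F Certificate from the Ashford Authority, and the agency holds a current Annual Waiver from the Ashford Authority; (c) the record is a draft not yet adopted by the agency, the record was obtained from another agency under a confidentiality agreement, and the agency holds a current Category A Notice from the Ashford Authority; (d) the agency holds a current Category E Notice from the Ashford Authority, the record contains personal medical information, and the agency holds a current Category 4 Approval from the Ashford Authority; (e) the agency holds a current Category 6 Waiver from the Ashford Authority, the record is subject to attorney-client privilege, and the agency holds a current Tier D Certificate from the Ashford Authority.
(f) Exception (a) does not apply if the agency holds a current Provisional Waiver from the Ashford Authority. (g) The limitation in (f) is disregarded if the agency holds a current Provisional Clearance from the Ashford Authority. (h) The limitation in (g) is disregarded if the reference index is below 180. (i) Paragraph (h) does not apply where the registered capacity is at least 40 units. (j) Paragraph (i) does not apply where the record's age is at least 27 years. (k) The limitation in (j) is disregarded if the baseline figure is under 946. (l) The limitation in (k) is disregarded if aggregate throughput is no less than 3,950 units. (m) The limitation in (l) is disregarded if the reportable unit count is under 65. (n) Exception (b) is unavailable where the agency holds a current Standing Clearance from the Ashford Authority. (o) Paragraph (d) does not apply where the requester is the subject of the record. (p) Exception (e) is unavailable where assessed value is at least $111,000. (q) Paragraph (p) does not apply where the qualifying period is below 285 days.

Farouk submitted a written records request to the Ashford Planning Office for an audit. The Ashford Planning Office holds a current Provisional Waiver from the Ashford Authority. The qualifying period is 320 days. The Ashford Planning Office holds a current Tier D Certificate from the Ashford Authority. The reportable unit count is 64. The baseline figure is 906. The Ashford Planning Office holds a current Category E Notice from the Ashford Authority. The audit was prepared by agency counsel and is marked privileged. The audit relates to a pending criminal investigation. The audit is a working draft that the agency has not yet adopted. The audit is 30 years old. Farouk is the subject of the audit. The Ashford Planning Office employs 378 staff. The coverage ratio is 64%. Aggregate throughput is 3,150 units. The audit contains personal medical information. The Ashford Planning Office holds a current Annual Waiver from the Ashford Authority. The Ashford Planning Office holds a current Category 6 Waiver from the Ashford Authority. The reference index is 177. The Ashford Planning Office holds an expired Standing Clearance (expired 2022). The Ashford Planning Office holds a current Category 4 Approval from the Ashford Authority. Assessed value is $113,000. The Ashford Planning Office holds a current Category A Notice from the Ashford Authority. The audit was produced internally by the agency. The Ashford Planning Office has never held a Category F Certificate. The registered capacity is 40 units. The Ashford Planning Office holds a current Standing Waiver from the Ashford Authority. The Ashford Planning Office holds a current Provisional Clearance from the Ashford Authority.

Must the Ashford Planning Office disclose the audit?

Exception (a): the coverage ratio is 64%, under the 81% limit; a current Standing Waiver is held — every condition holds. As to paragraphs (f)–(m): (f) would limit (a) — a current Provisional Waiver is held — but (g) sets (f) aside: (g) operates against (f): a current Provisional Clearance is held. (h) would limit (g) — the reference index is 177, below the 180 limit — but (i) sets (h) aside: (i) operates — the registered capacity is 40 units, meeting the 40 units threshold. (j) is triggered (the record's age is 30 years, meeting the 27 years threshold), but is itself disapplied by (k): (k) operates against (j): the baseline figure is 906, under the 946 limit. (l) does not operate here (aggregate throughput is 3,150 units, short of 3,950 units), so (k) stands. Exception (a) stands.
Exception (b) fails — the Category F Certificate is not current.
Exception (c) does not apply: the audit was produced internally.
All of (d)'s requirements are met (a current Category E Notice is held; the audit contains personal medical information; a current Category 4 Approval is held). Turning to paragraph (o): (o) operates against (d): Farouk is the subject of the audit. (d) is therefore removed.
Exception (e): a current Category 6 Waiver is held; the audit is privileged; a current Tier D Certificate is held — every condition holds. But applying paragraphs (p)–(q): (p) applies — assessed value is $113,000, meeting the $111,000 threshold. (q), which would lift (p), does not operate here — the qualifying period is 320 days, not below 285 days. (e) is therefore removed.

No — exception (a) applies; the Ashford Planning Office is not required to disclose the audit.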